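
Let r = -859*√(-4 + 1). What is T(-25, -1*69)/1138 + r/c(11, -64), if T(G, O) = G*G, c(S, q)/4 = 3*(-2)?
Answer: 625/1138 + 859*I*√3/24 ≈ 0.54921 + 61.993*I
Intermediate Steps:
c(S, q) = -24 (c(S, q) = 4*(3*(-2)) = 4*(-6) = -24)
T(G, O) = G²
r = -859*I*√3 ≈ -1487.8*I
T(-25, -1*69)/1138 + r/c(11, -64) = (-25)²/1138 - 859*I*√3/(-24) = 625*(1/1138) - 859*I*√3*(-1/24) = 625/1138 + 859*I*√3/24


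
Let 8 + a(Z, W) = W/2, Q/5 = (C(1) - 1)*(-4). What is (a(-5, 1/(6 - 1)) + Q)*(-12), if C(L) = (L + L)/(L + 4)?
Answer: -246/5 ≈ -49.200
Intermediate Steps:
C(L) = 2*L/(4 + L) (C(L) = (2*L)/(4 + L) = 2*L/(4 + L))
Q = 12 (Q = 5*((2*1/(4 + 1) - 1)*(-4)) = 5*((2*1/5 - 1)*(-4)) = 5*((2*1*(⅕) - 1)*(-4)) = 5*((⅖ - 1)*(-4)) = 5*(-⅗*(-4)) = 5*(12/5) = 12)
a(Z, W) = -8 + W/2
(a(-5, 1/(6 - 1)) + Q)*(-12) = ((-8 + 1/(2*(6 - 1))) + 12)*(-12) = ((-8 + (½)/5) + 12)*(-12) = ((-8 + (½)*(⅕)) + 12)*(-12) = ((-8 + ⅒) + 12)*(-12) = (-79/10 + 12)*(-12) = (41/10)*(-12) = -246/5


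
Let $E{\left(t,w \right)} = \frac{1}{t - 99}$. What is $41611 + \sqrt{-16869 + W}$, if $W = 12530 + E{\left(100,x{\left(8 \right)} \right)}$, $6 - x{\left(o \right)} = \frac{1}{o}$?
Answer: $41611 + 3 i \sqrt{482} \approx 41611.0 + 65.864 i$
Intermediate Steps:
$x{\left(o \right)} = 6 - \frac{1}{o}$
$E{\left(t,w \right)} = \frac{1}{-99 + t}$
$W = 12531$ ($W = 12530 + \frac{1}{-99 + 100} = 12530 + 1^{-1} = 12530 + 1 = 12531$)
$41611 + \sqrt{-16869 + W} = 41611 + \sqrt{-16869 + 12531} = 41611 + \sqrt{-4338} = 41611 + 3 i \sqrt{482}$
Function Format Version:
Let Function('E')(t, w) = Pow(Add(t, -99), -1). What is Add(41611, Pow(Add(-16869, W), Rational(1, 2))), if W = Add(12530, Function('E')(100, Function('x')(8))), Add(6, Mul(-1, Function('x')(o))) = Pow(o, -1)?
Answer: Add(41611, Mul(3, I, Pow(482, Rational(1, 2)))) ≈ Add(41611., Mul(65.864, I))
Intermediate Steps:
Function('x')(o) = Add(6, Mul(-1, Pow(o, -1)))
Function('E')(t, w) = Pow(Add(-99, t), -1)
W = 12531 (W = Add(12530, Pow(Add(-99, 100), -1)) = Add(12530, Pow(1, -1)) = Add(12530, 1) = 12531)
Add(41611, Pow(Add(-16869, W), Rational(1, 2))) = Add(41611, Pow(Add(-16869, 12531), Rational(1, 2))) = Add(41611, Pow(-4338, Rational(1, 2))) = Add(41611, Mul(3, I, Pow(482, Rational(1, 2))))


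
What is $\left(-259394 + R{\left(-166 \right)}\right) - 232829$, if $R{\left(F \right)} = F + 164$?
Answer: $-492225$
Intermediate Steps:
$R{\left(F \right)} = 164 + F$
$\left(-259394 + R{\left(-166 \right)}\right) - 232829 = \left(-259394 + \left(164 - 166\right)\right) - 232829 = \left(-259394 - 2\right) - 232829 = -259396 - 232829 = -492225$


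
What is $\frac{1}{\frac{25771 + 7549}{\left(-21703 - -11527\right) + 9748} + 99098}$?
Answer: $\frac{107}{10595156} \approx 1.0099 \cdot 10^{-5}$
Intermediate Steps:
$\frac{1}{\frac{25771 + 7549}{\left(-21703 - -11527\right) + 9748} + 99098} = \frac{1}{\frac{33320}{\left(-21703 + 11527\right) + 9748} + 99098} = \frac{1}{\frac{33320}{-10176 + 9748} + 99098} = \frac{1}{\frac{33320}{-428} + 99098} = \frac{1}{33320 \left(- \frac{1}{428}\right) + 99098} = \frac{1}{- \frac{8330}{107} + 99098} = \frac{1}{\frac{10595156}{107}} = \frac{107}{10595156}$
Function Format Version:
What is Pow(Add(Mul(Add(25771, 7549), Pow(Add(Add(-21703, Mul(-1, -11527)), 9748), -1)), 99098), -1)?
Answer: Rational(107, 10595156) ≈ 1.0099e-5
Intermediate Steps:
Pow(Add(Mul(Add(25771, 7549), Pow(Add(Add(-21703, Mul(-1, -11527)), 9748), -1)), 99098), -1) = Pow(Add(Mul(33320, Pow(Add(Add(-21703, 11527), 9748), -1)), 99098), -1) = Pow(Add(Mul(33320, Pow(Add(-10176, 9748), -1)), 99098), -1) = Pow(Add(Mul(33320, Pow(-428, -1)), 99098), -1) = Pow(Add(Mul(33320, Rational(-1, 428)), 99098), -1) = Pow(Add(Rational(-8330, 107), 99098), -1) = Pow(Rational(10595156, 107), -1) = Rational(107, 10595156)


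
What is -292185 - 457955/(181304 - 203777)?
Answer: -6565815550/22473 ≈ -2.9216e+5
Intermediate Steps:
-292185 - 457955/(181304 - 203777) = -292185 - 457955/(-22473) = -292185 - 457955*(-1)/22473 = -292185 - 1*(-457955/22473) = -292185 + 457955/22473 = -6565815550/22473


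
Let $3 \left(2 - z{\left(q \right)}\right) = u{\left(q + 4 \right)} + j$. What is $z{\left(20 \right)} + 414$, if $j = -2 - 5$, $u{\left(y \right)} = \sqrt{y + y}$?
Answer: $\frac{1255}{3} - \frac{4 \sqrt{3}}{3} \approx 416.02$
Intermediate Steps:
$u{\left(y \right)} = \sqrt{2} \sqrt{y}$ ($u{\left(y \right)} = \sqrt{2 y} = \sqrt{2} \sqrt{y}$)
$j = -7$
$z{\left(q \right)} = \frac{13}{3} - \frac{\sqrt{2} \sqrt{4 + q}}{3}$ ($z{\left(q \right)} = 2 - \frac{\sqrt{2} \sqrt{q + 4} - 7}{3} = 2 - \frac{\sqrt{2} \sqrt{4 + q} - 7}{3} = 2 - \frac{-7 + \sqrt{2} \sqrt{4 + q}}{3} = 2 - \left(- \frac{7}{3} + \frac{\sqrt{2} \sqrt{4 + q}}{3}\right) = \frac{13}{3} - \frac{\sqrt{2} \sqrt{4 + q}}{3}$)
$z{\left(20 \right)} + 414 = \left(\frac{13}{3} - \frac{\sqrt{8 + 2 \cdot 20}}{3}\right) + 414 = \left(\frac{13}{3} - \frac{\sqrt{8 + 40}}{3}\right) + 414 = \left(\frac{13}{3} - \frac{\sqrt{48}}{3}\right) + 414 = \left(\frac{13}{3} - \frac{4 \sqrt{3}}{3}\right) + 414 = \frac{1255}{3} - \frac{4 \sqrt{3}}{3}$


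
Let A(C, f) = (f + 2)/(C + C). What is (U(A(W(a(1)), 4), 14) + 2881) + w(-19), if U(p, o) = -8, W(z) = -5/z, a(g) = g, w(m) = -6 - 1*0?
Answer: 2867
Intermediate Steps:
w(m) = -6 (w(m) = -6 + 0 = -6)
A(C, f) = (2 + f)/(2*C) (A(C, f) = (2 + f)/((2*C)) = (2 + f)*(1/(2*C)) = (2 + f)/(2*C))
(U(A(W(a(1)), 4), 14) + 2881) + w(-19) = (-8 + 2881) - 6 = 2873 - 6 = 2867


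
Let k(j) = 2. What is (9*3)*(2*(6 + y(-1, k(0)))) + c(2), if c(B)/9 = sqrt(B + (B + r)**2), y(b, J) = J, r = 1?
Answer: 432 + 9*sqrt(11) ≈ 461.85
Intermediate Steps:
c(B) = 9*sqrt(B + (1 + B)**2) (c(B) = 9*sqrt(B + (B + 1)**2) = 9*sqrt(B + (1 + B)**2))
(9*3)*(2*(6 + y(-1, k(0)))) + c(2) = (9*3)*(2*(6 + 2)) + 9*sqrt(2 + (1 + 2)**2) = 27*(2*8) + 9*sqrt(2 + 3**2) = 27*16 + 9*sqrt(2 + 9) = 432 + 9*sqrt(11)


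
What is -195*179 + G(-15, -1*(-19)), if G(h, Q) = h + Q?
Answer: -34901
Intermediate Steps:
G(h, Q) = Q + h
-195*179 + G(-15, -1*(-19)) = -195*179 + (-1*(-19) - 15) = -34905 + (19 - 15) = -34905 + 4 = -34901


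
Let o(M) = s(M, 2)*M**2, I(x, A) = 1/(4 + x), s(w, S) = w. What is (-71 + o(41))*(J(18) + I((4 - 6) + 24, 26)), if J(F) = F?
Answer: 16145325/13 ≈ 1.2419e+6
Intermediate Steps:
o(M) = M**3 (o(M) = M*M**2 = M**3)
(-71 + o(41))*(J(18) + I((4 - 6) + 24, 26)) = (-71 + 41**3)*(18 + 1/(4 + ((4 - 6) + 24))) = (-71 + 68921)*(18 + 1/(4 + (-2 + 24))) = 68850*(18 + 1/(4 + 22)) = 68850*(18 + 1/26) = 68850*(469/26) = 16145325/13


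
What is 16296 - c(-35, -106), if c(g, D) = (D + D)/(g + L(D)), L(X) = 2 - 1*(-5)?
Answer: 114019/7 ≈ 16288.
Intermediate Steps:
L(X) = 7 (L(X) = 2 + 5 = 7)
c(g, D) = 2*D/(7 + g) (c(g, D) = (D + D)/(g + 7) = (2*D)/(7 + g) = 2*D/(7 + g))
16296 - c(-35, -106) = 16296 - 2*(-106)/(7 - 35) = 16296 - 2*(-106)/(-28) = 16296 - 2*(-106)*(-1)/28 = 16296 - 1*53/7 = 16296 - 53/7 = 114019/7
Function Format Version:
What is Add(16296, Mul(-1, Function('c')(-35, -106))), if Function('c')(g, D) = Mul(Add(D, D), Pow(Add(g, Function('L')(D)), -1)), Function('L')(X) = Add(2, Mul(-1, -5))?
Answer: Rational(114019, 7) ≈ 16288.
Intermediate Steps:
Function('L')(X) = 7 (Function('L')(X) = Add(2, 5) = 7)
Function('c')(g, D) = Mul(2, D, Pow(Add(7, g), -1)) (Function('c')(g, D) = Mul(Add(D, D), Pow(Add(g, 7), -1)) = Mul(Mul(2, D), Pow(Add(7, g), -1)) = Mul(2, D, Pow(Add(7, g), -1)))
Add(16296, Mul(-1, Function('c')(-35, -106))) = Add(16296, Mul(-1, Mul(2, -106, Pow(Add(7, -35), -1)))) = Add(16296, Mul(-1, Mul(2, -106, Pow(-28, -1)))) = Add(16296, Mul(-1, Mul(2, -106, Rational(-1, 28)))) = Add(16296, Mul(-1, Rational(53, 7))) = Add(16296, Rational(-53, 7)) = Rational(114019, 7)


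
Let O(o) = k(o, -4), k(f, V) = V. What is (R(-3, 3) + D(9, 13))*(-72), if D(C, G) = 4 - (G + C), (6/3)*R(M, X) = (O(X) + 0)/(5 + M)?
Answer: 1368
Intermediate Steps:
O(o) = -4
R(M, X) = -2/(5 + M) (R(M, X) = ((-4 + 0)/(5 + M))/2 = (-4/(5 + M))/2 = -2/(5 + M))
D(C, G) = 4 - C - G (D(C, G) = 4 - (C + G) = 4 + (-C - G) = 4 - C - G)
(R(-3, 3) + D(9, 13))*(-72) = (-2/(5 - 3) + (4 - 1*9 - 1*13))*(-72) = (-2/2 + (4 - 9 - 13))*(-72) = (-2*½ - 18)*(-72) = (-1 - 18)*(-72) = -19*(-72) = 1368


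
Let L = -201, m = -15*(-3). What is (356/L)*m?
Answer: -5340/67 ≈ -79.702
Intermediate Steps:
m = 45
(356/L)*m = (356/(-201))*45 = (356*(-1/201))*45 = -356/201*45 = -5340/67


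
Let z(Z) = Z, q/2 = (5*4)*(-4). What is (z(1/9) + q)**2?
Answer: 2070721/81 ≈ 25564.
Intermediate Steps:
q = -160 (q = 2*((5*4)*(-4)) = 2*(20*(-4)) = 2*(-80) = -160)
(z(1/9) + q)**2 = (1/9 - 160)**2 = (-1439/9)**2 = 2070721/81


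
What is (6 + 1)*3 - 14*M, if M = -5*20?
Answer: 1421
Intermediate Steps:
M = -100
(6 + 1)*3 - 14*M = (6 + 1)*3 - 14*(-100) = 7*3 + 1400 = 21 + 1400 = 1421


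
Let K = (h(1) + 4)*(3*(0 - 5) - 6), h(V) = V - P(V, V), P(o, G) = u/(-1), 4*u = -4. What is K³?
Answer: -592704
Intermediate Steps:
u = -1 (u = (¼)*(-4) = -1)
P(o, G) = 1 (P(o, G) = -1/(-1) = -1*(-1) = 1)
h(V) = -1 + V (h(V) = V - 1*1 = V - 1 = -1 + V)
K = -84 (K = ((-1 + 1) + 4)*(3*(0 - 5) - 6) = (0 + 4)*(3*(-5) - 6) = 4*(-15 - 6) = 4*(-21) = -84)
K³ = (-84)³ = -592704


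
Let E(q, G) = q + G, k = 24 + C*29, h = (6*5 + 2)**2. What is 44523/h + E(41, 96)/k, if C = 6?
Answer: 4477921/101376 ≈ 44.171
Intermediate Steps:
h = 1024 (h = (30 + 2)**2 = 32**2 = 1024)
k = 198 (k = 24 + 6*29 = 24 + 174 = 198)
E(q, G) = G + q
44523/h + E(41, 96)/k = 44523/1024 + (96 + 41)/198 = 44523*(1/1024) + 137*(1/198) = 44523/1024 + 137/198 = 4477921/101376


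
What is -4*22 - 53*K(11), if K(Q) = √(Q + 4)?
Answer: -88 - 53*√15 ≈ -293.27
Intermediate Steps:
K(Q) = √(4 + Q)
-4*22 - 53*K(11) = -4*22 - 53*√(4 + 11) = -88 - 53*√15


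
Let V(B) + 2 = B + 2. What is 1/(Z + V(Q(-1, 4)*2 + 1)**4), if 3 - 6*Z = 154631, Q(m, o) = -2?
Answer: -3/77071 ≈ -3.8925e-5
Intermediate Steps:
Z = -77314/3 (Z = 1/2 - 1/6*154631 = 1/2 - 154631/6 = -77314/3 ≈ -25771.)
V(B) = B (V(B) = -2 + (B + 2) = -2 + (2 + B) = B)
1/(Z + V(Q(-1, 4)*2 + 1)**4) = 1/(-77314/3 + (-2*2 + 1)**4) = 1/(-77314/3 + (-4 + 1)**4) = 1/(-77314/3 + (-3)**4) = 1/(-77314/3 + 81) = 1/(-77071/3) = -3/77071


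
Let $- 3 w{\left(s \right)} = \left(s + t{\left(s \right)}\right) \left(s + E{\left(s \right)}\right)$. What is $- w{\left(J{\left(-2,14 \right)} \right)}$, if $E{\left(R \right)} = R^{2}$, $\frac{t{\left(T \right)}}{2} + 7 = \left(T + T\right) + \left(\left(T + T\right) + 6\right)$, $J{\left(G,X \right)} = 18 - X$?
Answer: $\frac{680}{3} \approx 226.67$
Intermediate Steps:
$t{\left(T \right)} = -2 + 8 T$ ($t{\left(T \right)} = -14 + 2 \left(\left(T + T\right) + \left(\left(T + T\right) + 6\right)\right) = -14 + 2 \left(2 T + \left(2 T + 6\right)\right) = -14 + 2 \left(2 T + \left(6 + 2 T\right)\right) = -14 + 2 \left(6 + 4 T\right) = -14 + \left(12 + 8 T\right) = -2 + 8 T$)
$w{\left(s \right)} = - \frac{\left(-2 + 9 s\right) \left(s + s^{2}\right)}{3}$ ($w{\left(s \right)} = - \frac{\left(s + \left(-2 + 8 s\right)\right) \left(s + s^{2}\right)}{3} = - \frac{\left(-2 + 9 s\right) \left(s + s^{2}\right)}{3}$)
$- w{\left(J{\left(-2,14 \right)} \right)} = - \frac{\left(18 - 14\right) \left(2 - 9 \left(18 - 14\right)^{2} - 7 \left(18 - 14\right)\right)}{3} = - \frac{4 \left(2 - 9 \cdot 4^{2} - 28\right)}{3} = - \frac{4 \left(2 - 144 - 28\right)}{3} = - \frac{4 \left(-170\right)}{3} = \left(-1\right) \left(- \frac{680}{3}\right) = \frac{680}{3}$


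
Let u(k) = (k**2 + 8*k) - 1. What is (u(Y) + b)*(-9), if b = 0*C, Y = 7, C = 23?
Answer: -936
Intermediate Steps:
u(k) = -1 + k**2 + 8*k
b = 0 (b = 0*23 = 0)
(u(Y) + b)*(-9) = ((-1 + 7**2 + 8*7) + 0)*(-9) = ((-1 + 49 + 56) + 0)*(-9) = (104 + 0)*(-9) = 104*(-9) = -936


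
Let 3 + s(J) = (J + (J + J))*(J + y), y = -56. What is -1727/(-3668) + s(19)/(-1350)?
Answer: 1679711/825300 ≈ 2.0353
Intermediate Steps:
s(J) = -3 + 3*J*(-56 + J) (s(J) = -3 + (J + (J + J))*(J - 56) = -3 + (J + 2*J)*(-56 + J) = -3 + (3*J)*(-56 + J) = -3 + 3*J*(-56 + J))
-1727/(-3668) + s(19)/(-1350) = -1727/(-3668) + (-3 - 168*19 + 3*19²)/(-1350) = -1727*(-1/3668) + (-3 - 3192 + 3*361)*(-1/1350) = 1727/3668 + (-3 - 3192 + 1083)*(-1/1350) = 1727/3668 - 2112*(-1/1350) = 1727/3668 + 352/225 = 1679711/825300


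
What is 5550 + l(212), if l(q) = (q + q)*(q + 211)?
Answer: 184902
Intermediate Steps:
l(q) = 2*q*(211 + q) (l(q) = (2*q)*(211 + q) = 2*q*(211 + q))
5550 + l(212) = 5550 + 2*212*(211 + 212) = 5550 + 2*212*423 = 5550 + 179352 = 184902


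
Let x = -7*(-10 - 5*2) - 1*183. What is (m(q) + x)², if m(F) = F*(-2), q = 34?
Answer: 12321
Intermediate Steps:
m(F) = -2*F
x = -43 (x = -7*(-10 - 10) - 183 = -7*(-20) - 183 = 140 - 183 = -43)
(m(q) + x)² = (-2*34 - 43)² = (-68 - 43)² = (-111)² = 12321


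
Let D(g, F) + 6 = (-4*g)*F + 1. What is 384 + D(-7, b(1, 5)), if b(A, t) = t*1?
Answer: 519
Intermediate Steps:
b(A, t) = t
D(g, F) = -5 - 4*F*g (D(g, F) = -6 + ((-4*g)*F + 1) = -6 + (-4*F*g + 1) = -6 + (1 - 4*F*g) = -5 - 4*F*g)
384 + D(-7, b(1, 5)) = 384 + (-5 - 4*5*(-7)) = 384 + (-5 + 140) = 384 + 135 = 519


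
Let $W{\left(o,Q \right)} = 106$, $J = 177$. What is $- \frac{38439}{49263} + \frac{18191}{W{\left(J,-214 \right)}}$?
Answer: $\frac{297356233}{1740626} \approx 170.83$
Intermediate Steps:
$- \frac{38439}{49263} + \frac{18191}{W{\left(J,-214 \right)}} = - \frac{38439}{49263} + \frac{18191}{106} = \left(-38439\right) \frac{1}{49263} + 18191 \cdot \frac{1}{106} = - \frac{12813}{16421} + \frac{18191}{106} = \frac{297356233}{1740626}$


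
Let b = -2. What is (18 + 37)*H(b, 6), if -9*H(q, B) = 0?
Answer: 0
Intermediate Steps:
H(q, B) = 0 (H(q, B) = -1/9*0 = 0)
(18 + 37)*H(b, 6) = (18 + 37)*0 = 55*0 = 0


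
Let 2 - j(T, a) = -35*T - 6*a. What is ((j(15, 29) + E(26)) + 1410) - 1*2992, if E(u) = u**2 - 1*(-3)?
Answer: -202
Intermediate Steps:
E(u) = 3 + u**2 (E(u) = u**2 + 3 = 3 + u**2)
j(T, a) = 2 + 6*a + 35*T (j(T, a) = 2 - (-35*T - 6*a) = 2 + (6*a + 35*T) = 2 + 6*a + 35*T)
((j(15, 29) + E(26)) + 1410) - 1*2992 = (((2 + 6*29 + 35*15) + (3 + 26**2)) + 1410) - 1*2992 = (((2 + 174 + 525) + (3 + 676)) + 1410) - 2992 = ((701 + 679) + 1410) - 2992 = (1380 + 1410) - 2992 = 2790 - 2992 = -202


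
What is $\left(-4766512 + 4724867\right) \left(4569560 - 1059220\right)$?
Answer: $-146188109300$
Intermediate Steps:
$\left(-4766512 + 4724867\right) \left(4569560 - 1059220\right) = \left(-41645\right) 3510340 = -146188109300$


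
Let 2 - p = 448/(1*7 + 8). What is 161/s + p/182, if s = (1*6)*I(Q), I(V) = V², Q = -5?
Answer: 4187/4550 ≈ 0.92022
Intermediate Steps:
s = 150 (s = (1*6)*(-5)² = 6*25 = 150)
p = -418/15 (p = 2 - 448/(1*7 + 8) = 2 - 448/(7 + 8) = 2 - 448/15 = -418/15 ≈ -27.867)
161/s + p/182 = 161/150 - 418/15/182 = 161*(1/150) - 418/15*1/182 = 161/150 - 209/1365 = 4187/4550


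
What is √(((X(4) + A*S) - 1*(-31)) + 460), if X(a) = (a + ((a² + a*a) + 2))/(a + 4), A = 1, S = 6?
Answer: 3*√223/2 ≈ 22.400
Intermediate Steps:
X(a) = (2 + a + 2*a²)/(4 + a) (X(a) = (a + ((a² + a²) + 2))/(4 + a) = (a + (2*a² + 2))/(4 + a) = (a + (2 + 2*a²))/(4 + a) = (2 + a + 2*a²)/(4 + a))
√(((X(4) + A*S) - 1*(-31)) + 460) = √((((2 + 4 + 2*4²)/(4 + 4) + 1*6) - 1*(-31)) + 460) = √((((2 + 4 + 2*16)/8 + 6) + 31) + 460) = √((((2 + 4 + 32)/8 + 6) + 31) + 460) = √((((⅛)*38 + 6) + 31) + 460) = √(((19/4 + 6) + 31) + 460) = √((43/4 + 31) + 460) = √(167/4 + 460) = √(2007/4) = 3*√223/2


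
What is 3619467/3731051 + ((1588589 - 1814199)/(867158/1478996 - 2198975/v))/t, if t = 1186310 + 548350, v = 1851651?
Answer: 35120824660082924877680/29602711311262416375427 ≈ 1.1864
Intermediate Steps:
t = 1734660
3619467/3731051 + ((1588589 - 1814199)/(867158/1478996 - 2198975/v))/t = 3619467/3731051 + ((1588589 - 1814199)/(867158/1478996 - 2198975/1851651))/1734660 = 3619467*(1/3731051) - 225610/(867158*(1/1478996) - 2198975*1/1851651)*(1/1734660) = 3619467/3731051 - 225610/(433579/739498 - 2198975/1851651)*(1/1734660) = 3619467/3731051 - 225610/(-823300625621/1369292211198)*(1/1734660) = 3619467/3731051 - 225610*(-1369292211198/823300625621)*(1/1734660) = 3619467/3731051 + (308926015768380780/823300625621)*(1/1734660) = 3619467/3731051 + 1716255643157671/7934148129109577 = 35120824660082924877680/29602711311262416375427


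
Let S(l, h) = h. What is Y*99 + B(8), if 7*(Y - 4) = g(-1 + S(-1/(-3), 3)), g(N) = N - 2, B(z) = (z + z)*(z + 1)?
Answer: 540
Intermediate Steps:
B(z) = 2*z*(1 + z) (B(z) = (2*z)*(1 + z) = 2*z*(1 + z))
g(N) = -2 + N
Y = 4 (Y = 4 + (-2 + (-1 + 3))/7 = 4 + (-2 + 2)/7 = 4 + (⅐)*0 = 4 + 0 = 4)
Y*99 + B(8) = 4*99 + 2*8*(1 + 8) = 396 + 2*8*9 = 396 + 144 = 540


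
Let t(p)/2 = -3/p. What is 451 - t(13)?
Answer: 5869/13 ≈ 451.46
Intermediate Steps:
t(p) = -6/p (t(p) = 2*(-3/p) = -6/p)
451 - t(13) = 451 - (-6)/13 = 451 - 1*(-6/13) = 451 + 6/13 = 5869/13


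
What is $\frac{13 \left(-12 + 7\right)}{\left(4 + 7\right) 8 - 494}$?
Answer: $\frac{65}{406} \approx 0.1601$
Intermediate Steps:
$\frac{13 \left(-12 + 7\right)}{\left(4 + 7\right) 8 - 494} = \frac{13 \left(-5\right)}{11 \cdot 8 - 494} = - \frac{65}{88 - 494} = - \frac{65}{-406} = \left(-65\right) \left(- \frac{1}{406}\right) = \frac{65}{406}$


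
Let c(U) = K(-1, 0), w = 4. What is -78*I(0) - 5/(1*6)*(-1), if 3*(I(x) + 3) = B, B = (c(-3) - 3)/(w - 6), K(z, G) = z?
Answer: 1097/6 ≈ 182.83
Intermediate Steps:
c(U) = -1
B = 2 (B = (-1 - 3)/(4 - 6) = -4/(-2) = -4*(-½) = 2)
I(x) = -7/3 (I(x) = -3 + (⅓)*2 = -3 + ⅔ = -7/3)
-78*I(0) - 5/(1*6)*(-1) = -78*(-7/3) - 5/(1*6)*(-1) = 182 - 5/6*(-1) = 182 - 5*⅙*(-1) = 182 - ⅚*(-1) = 182 + ⅚ = 1097/6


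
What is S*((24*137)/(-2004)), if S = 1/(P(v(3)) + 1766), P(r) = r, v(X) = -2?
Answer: -137/147294 ≈ -0.00093011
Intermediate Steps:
S = 1/1764 (S = 1/(-2 + 1766) = 1/1764 ≈ 0.00056689)
S*((24*137)/(-2004)) = ((24*137)/(-2004))/1764 = (3288*(-1/2004))/1764 = (1/1764)*(-274/167) = -137/147294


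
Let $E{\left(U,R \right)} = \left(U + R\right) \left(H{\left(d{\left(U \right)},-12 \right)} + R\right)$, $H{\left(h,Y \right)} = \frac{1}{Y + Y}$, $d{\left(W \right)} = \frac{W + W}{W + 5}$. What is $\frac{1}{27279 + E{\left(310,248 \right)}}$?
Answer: $\frac{4}{662559} \approx 6.0372 \cdot 10^{-6}$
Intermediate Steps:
$d{\left(W \right)} = \frac{2 W}{5 + W}$
$H{\left(h,Y \right)} = \frac{1}{2 Y}$
$E{\left(U,R \right)} = \left(- \frac{1}{24} + R\right) \left(R + U\right)$ ($E{\left(U,R \right)} = \left(U + R\right) \left(\frac{1}{2 \left(-12\right)} + R\right) = \left(R + U\right) \left(\frac{1}{2} \left(- \frac{1}{12}\right) + R\right) = \left(R + U\right) \left(- \frac{1}{24} + R\right) = \left(- \frac{1}{24} + R\right) \left(R + U\right)$)
$\frac{1}{27279 + E{\left(310,248 \right)}} = \frac{1}{27279 + \left(248^{2} - \frac{31}{3} - \frac{155}{12} + 248 \cdot 310\right)} = \frac{1}{27279 + \left(61504 - \frac{31}{3} - \frac{155}{12} + 76880\right)} = \frac{1}{27279 + \frac{553443}{4}} = \frac{1}{\frac{662559}{4}} = \frac{4}{662559}$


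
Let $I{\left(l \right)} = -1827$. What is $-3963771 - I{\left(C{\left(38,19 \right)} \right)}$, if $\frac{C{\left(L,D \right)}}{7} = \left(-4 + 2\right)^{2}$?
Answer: $-3961944$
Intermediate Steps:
$C{\left(L,D \right)} = 28$ ($C{\left(L,D \right)} = 7 \left(-4 + 2\right)^{2} = 7 \left(-2\right)^{2} = 7 \cdot 4 = 28$)
$-3963771 - I{\left(C{\left(38,19 \right)} \right)} = -3963771 - -1827 = -3963771 + 1827 = -3961944$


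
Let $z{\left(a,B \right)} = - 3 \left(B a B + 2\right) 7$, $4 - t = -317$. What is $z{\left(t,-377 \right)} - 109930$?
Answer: $-958201561$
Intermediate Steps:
$t = 321$ ($t = 4 - -317 = 4 + 317 = 321$)
$z{\left(a,B \right)} = -42 - 21 a B^{2}$ ($z{\left(a,B \right)} = - 3 \left(a B^{2} + 2\right) 7 = - 3 \left(2 + a B^{2}\right) 7 = \left(-6 - 3 a B^{2}\right) 7 = -42 - 21 a B^{2}$)
$z{\left(t,-377 \right)} - 109930 = \left(-42 - 6741 \left(-377\right)^{2}\right) - 109930 = \left(-42 - 6741 \cdot 142129\right) - 109930 = \left(-42 - 958091589\right) - 109930 = -958091631 - 109930 = -958201561$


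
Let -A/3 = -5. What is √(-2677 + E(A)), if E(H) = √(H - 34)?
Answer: √(-2677 + I*√19) ≈ 0.0421 + 51.74*I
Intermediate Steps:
A = 15 (A = -3*(-5) = 15)
E(H) = √(-34 + H)
√(-2677 + E(A)) = √(-2677 + √(-34 + 15)) = √(-2677 + √(-19)) = √(-2677 + I*√19)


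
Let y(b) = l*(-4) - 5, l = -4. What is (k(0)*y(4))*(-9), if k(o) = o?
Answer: 0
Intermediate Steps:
y(b) = 11 (y(b) = -4*(-4) - 5 = 16 - 5 = 11)
(k(0)*y(4))*(-9) = (0*11)*(-9) = 0*(-9) = 0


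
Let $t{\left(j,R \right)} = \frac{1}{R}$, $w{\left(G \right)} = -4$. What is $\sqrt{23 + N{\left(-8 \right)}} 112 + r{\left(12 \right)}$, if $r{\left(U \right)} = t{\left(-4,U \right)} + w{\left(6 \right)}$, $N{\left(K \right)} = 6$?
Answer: $- \frac{47}{12} + 112 \sqrt{29} \approx 599.22$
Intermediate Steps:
$r{\left(U \right)} = -4 + \frac{1}{U}$ ($r{\left(U \right)} = \frac{1}{U} - 4 = -4 + \frac{1}{U}$)
$\sqrt{23 + N{\left(-8 \right)}} 112 + r{\left(12 \right)} = \sqrt{23 + 6} \cdot 112 - \left(4 - \frac{1}{12}\right) = \sqrt{29} \cdot 112 + \left(-4 + \frac{1}{12}\right) = 112 \sqrt{29} - \frac{47}{12} = - \frac{47}{12} + 112 \sqrt{29}$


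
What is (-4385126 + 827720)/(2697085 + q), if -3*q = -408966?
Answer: -1185802/944469 ≈ -1.2555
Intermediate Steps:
q = 136322 (q = -1/3*(-408966) = 136322)
(-4385126 + 827720)/(2697085 + q) = (-4385126 + 827720)/(2697085 + 136322) = -3557406/2833407 = -3557406*1/2833407 = -1185802/944469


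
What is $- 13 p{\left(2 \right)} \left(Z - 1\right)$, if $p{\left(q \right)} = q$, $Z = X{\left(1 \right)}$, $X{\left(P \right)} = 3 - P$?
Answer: $-26$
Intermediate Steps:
$Z = 2$ ($Z = 3 - 1 = 2$)
$- 13 p{\left(2 \right)} \left(Z - 1\right) = \left(-13\right) 2 \left(2 - 1\right) = \left(-26\right) 1 = -26$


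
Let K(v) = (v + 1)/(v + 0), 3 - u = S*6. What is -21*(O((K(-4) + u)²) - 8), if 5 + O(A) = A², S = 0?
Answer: -993237/256 ≈ -3879.8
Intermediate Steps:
u = 3 (u = 3 - 0*6 = 3 - 1*0 = 3 + 0 = 3)
K(v) = (1 + v)/v
O(A) = -5 + A²
-21*(O((K(-4) + u)²) - 8) = -21*((-5 + (((1 - 4)/(-4) + 3)²)²) - 8) = -21*((-5 + ((-¼*(-3) + 3)²)²) - 8) = -21*((-5 + ((¾ + 3)²)²) - 8) = -21*((-5 + ((15/4)²)²) - 8) = -21*((-5 + (225/16)²) - 8) = -21*((-5 + 50625/256) - 8) = -21*(49345/256 - 8) = -21*47297/256 = -993237/256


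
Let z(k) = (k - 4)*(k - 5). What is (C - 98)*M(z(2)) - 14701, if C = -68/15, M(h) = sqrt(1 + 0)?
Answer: -222053/15 ≈ -14804.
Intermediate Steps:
z(k) = (-5 + k)*(-4 + k) (z(k) = (-4 + k)*(-5 + k) = (-5 + k)*(-4 + k))
M(h) = 1 (M(h) = sqrt(1) = 1)
C = -68/15 (C = -68*1/15 = -68/15 ≈ -4.5333)
(C - 98)*M(z(2)) - 14701 = (-68/15 - 98)*1 - 14701 = -1538/15*1 - 14701 = -1538/15 - 14701 = -222053/15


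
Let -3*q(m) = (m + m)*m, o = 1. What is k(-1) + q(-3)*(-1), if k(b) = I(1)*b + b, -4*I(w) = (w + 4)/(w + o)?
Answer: 45/8 ≈ 5.6250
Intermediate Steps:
I(w) = -(4 + w)/(4*(1 + w)) (I(w) = -(w + 4)/(4*(w + 1)) = -(4 + w)/(4*(1 + w)))
q(m) = -2*m²/3 (q(m) = -(m + m)*m/3 = -2*m*m/3 = -2*m²/3)
k(b) = 3*b/8 (k(b) = ((-4 - 1*1)/(4*(1 + 1)))*b + b = ((¼)*(-4 - 1)/2)*b + b = ((¼)*(½)*(-5))*b + b = -5*b/8 + b = 3*b/8)
k(-1) + q(-3)*(-1) = (3/8)*(-1) - ⅔*(-3)²*(-1) = -3/8 - ⅔*9*(-1) = -3/8 - 6*(-1) = -3/8 + 6 = 45/8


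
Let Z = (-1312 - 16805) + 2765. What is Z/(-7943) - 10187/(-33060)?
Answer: 588452461/262595580 ≈ 2.2409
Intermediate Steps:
Z = -15352 (Z = -18117 + 2765 = -15352)
Z/(-7943) - 10187/(-33060) = -15352/(-7943) - 10187/(-33060) = -15352*(-1/7943) - 10187*(-1/33060) = 15352/7943 + 10187/33060 = 588452461/262595580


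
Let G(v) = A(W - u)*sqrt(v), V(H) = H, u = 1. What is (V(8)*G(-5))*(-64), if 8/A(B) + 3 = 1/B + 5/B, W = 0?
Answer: 4096*I*sqrt(5)/9 ≈ 1017.7*I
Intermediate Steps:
A(B) = 8/(-3 + 6/B) (A(B) = 8/(-3 + (1/B + 5/B)) = 8/(-3 + 6/B))
G(v) = -8*sqrt(v)/9 (G(v) = (-8*(0 - 1*1)/(-6 + 3*(0 - 1*1)))*sqrt(v) = (-8*(0 - 1)/(-6 + 3*(0 - 1)))*sqrt(v) = (-8*(-1)/(-6 + 3*(-1)))*sqrt(v) = (-8*(-1)/(-6 - 3))*sqrt(v) = (-8*(-1)/(-9))*sqrt(v) = (-8*(-1)*(-1/9))*sqrt(v) = -8*sqrt(v)/9)
(V(8)*G(-5))*(-64) = (8*(-8*I*sqrt(5)/9))*(-64) = -64*I*sqrt(5)/9*(-64) = 4096*I*sqrt(5)/9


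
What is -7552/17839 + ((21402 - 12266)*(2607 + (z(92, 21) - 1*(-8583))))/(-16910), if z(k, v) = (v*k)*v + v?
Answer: -4219785540376/150828745 ≈ -27977.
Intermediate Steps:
z(k, v) = v + k*v² (z(k, v) = (k*v)*v + v = k*v² + v = v + k*v²)
-7552/17839 + ((21402 - 12266)*(2607 + (z(92, 21) - 1*(-8583))))/(-16910) = -7552/17839 + ((21402 - 12266)*(2607 + (21*(1 + 92*21) - 1*(-8583))))/(-16910) = -7552*1/17839 + (9136*(2607 + (21*(1 + 1932) + 8583)))*(-1/16910) = -7552/17839 + (9136*(2607 + (21*1933 + 8583)))*(-1/16910) = -7552/17839 + (9136*(2607 + (40593 + 8583)))*(-1/16910) = -7552/17839 + (9136*(2607 + 49176))*(-1/16910) = -7552/17839 + (9136*51783)*(-1/16910) = -7552/17839 + 473089488*(-1/16910) = -7552/17839 - 236544744/8455 = -4219785540376/150828745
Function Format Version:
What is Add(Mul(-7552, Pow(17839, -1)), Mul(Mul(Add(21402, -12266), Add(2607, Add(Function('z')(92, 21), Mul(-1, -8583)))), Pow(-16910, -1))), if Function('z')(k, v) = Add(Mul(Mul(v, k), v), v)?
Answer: Rational(-4219785540376, 150828745) ≈ -27977.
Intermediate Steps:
Function('z')(k, v) = Add(v, Mul(k, Pow(v, 2))) (Function('z')(k, v) = Add(Mul(Mul(k, v), v), v) = Add(Mul(k, Pow(v, 2)), v) = Add(v, Mul(k, Pow(v, 2))))
Add(Mul(-7552, Pow(17839, -1)), Mul(Mul(Add(21402, -12266), Add(2607, Add(Function('z')(92, 21), Mul(-1, -8583)))), Pow(-16910, -1))) = Add(Mul(-7552, Pow(17839, -1)), Mul(Mul(Add(21402, -12266), Add(2607, Add(Mul(21, Add(1, Mul(92, 21))), Mul(-1, -8583)))), Pow(-16910, -1))) = Add(Mul(-7552, Rational(1, 17839)), Mul(Mul(9136, Add(2607, Add(Mul(21, Add(1, 1932)), 8583))), Rational(-1, 16910))) = Add(Rational(-7552, 17839), Mul(Mul(9136, Add(2607, Add(Mul(21, 1933), 8583))), Rational(-1, 16910))) = Add(Rational(-7552, 17839), Mul(Mul(9136, Add(2607, Add(40593, 8583))), Rational(-1, 16910))) = Add(Rational(-7552, 17839), Mul(Mul(9136, Add(2607, 49176)), Rational(-1, 16910))) = Add(Rational(-7552, 17839), Mul(Mul(9136, 51783), Rational(-1, 16910))) = Add(Rational(-7552, 17839), Mul(473089488, Rational(-1, 16910))) = Add(Rational(-7552, 17839), Rational(-236544744, 8455)) = Rational(-4219785540376, 150828745)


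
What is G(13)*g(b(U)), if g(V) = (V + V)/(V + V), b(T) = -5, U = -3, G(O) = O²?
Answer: 169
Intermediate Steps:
g(V) = 1 (g(V) = (2*V)/((2*V)) = (2*V)*(1/(2*V)) = 1)
G(13)*g(b(U)) = 13²*1 = 169*1 = 169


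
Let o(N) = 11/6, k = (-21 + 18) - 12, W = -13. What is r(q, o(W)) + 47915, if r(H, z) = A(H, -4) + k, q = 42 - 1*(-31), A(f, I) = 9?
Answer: 47909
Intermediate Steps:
q = 73 (q = 42 + 31 = 73)
k = -15 (k = -3 - 12 = -15)
o(N) = 11/6 (o(N) = 11*(⅙) = 11/6)
r(H, z) = -6 (r(H, z) = 9 - 15 = -6)
r(q, o(W)) + 47915 = -6 + 47915 = 47909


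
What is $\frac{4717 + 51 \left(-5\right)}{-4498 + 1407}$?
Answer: $- \frac{4462}{3091} \approx -1.4435$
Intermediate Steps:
$\frac{4717 + 51 \left(-5\right)}{-4498 + 1407} = \frac{4717 - 255}{-3091} = 4462 \left(- \frac{1}{3091}\right) = - \frac{4462}{3091}$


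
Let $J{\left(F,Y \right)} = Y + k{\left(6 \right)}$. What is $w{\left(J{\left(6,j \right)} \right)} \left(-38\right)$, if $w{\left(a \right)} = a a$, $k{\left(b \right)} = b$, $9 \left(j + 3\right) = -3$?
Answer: $- \frac{2432}{9} \approx -270.22$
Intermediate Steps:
$j = - \frac{10}{3}$ ($j = -3 + \frac{1}{9} \left(-3\right) = -3 - \frac{1}{3} = - \frac{10}{3} \approx -3.3333$)
$J{\left(F,Y \right)} = 6 + Y$ ($J{\left(F,Y \right)} = Y + 6 = 6 + Y$)
$w{\left(a \right)} = a^{2}$
$w{\left(J{\left(6,j \right)} \right)} \left(-38\right) = \left(6 - \frac{10}{3}\right)^{2} \left(-38\right) = \left(\frac{8}{3}\right)^{2} \left(-38\right) = \frac{64}{9} \left(-38\right) = - \frac{2432}{9}$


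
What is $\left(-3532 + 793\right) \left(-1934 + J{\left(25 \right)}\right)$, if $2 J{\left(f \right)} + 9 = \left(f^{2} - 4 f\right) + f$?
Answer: $\frac{9112653}{2} \approx 4.5563 \cdot 10^{6}$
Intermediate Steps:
$J{\left(f \right)} = - \frac{9}{2} + \frac{f^{2}}{2} - \frac{3 f}{2}$ ($J{\left(f \right)} = - \frac{9}{2} + \frac{\left(f^{2} - 4 f\right) + f}{2} = - \frac{9}{2} + \frac{f^{2} - 3 f}{2} = - \frac{9}{2} + \left(\frac{f^{2}}{2} - \frac{3 f}{2}\right) = - \frac{9}{2} + \frac{f^{2}}{2} - \frac{3 f}{2}$)
$\left(-3532 + 793\right) \left(-1934 + J{\left(25 \right)}\right) = \left(-3532 + 793\right) \left(-1934 - \left(42 - \frac{625}{2}\right)\right) = - 2739 \left(-1934 - - \frac{541}{2}\right) = - 2739 \left(-1934 + \frac{541}{2}\right) = \left(-2739\right) \left(- \frac{3327}{2}\right) = \frac{9112653}{2}$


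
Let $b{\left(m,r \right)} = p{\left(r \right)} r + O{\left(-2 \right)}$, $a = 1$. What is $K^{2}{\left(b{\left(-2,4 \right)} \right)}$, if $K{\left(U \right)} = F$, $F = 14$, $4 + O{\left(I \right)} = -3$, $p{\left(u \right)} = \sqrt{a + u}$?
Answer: $196$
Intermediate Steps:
$p{\left(u \right)} = \sqrt{1 + u}$
$O{\left(I \right)} = -7$ ($O{\left(I \right)} = -4 - 3 = -7$)
$b{\left(m,r \right)} = -7 + r \sqrt{1 + r}$ ($b{\left(m,r \right)} = \sqrt{1 + r} r - 7 = r \sqrt{1 + r} - 7 = -7 + r \sqrt{1 + r}$)
$K{\left(U \right)} = 14$
$K^{2}{\left(b{\left(-2,4 \right)} \right)} = 14^{2} = 196$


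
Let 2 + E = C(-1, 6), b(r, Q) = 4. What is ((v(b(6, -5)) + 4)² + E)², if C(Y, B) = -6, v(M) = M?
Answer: 3136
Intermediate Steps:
E = -8 (E = -2 - 6 = -8)
((v(b(6, -5)) + 4)² + E)² = ((4 + 4)² - 8)² = (8² - 8)² = (64 - 8)² = 56² = 3136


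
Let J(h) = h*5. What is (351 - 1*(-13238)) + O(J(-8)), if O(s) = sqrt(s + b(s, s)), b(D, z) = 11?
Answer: 13589 + I*sqrt(29) ≈ 13589.0 + 5.3852*I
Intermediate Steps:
J(h) = 5*h
O(s) = sqrt(11 + s) (O(s) = sqrt(s + 11) = sqrt(11 + s))
(351 - 1*(-13238)) + O(J(-8)) = (351 - 1*(-13238)) + sqrt(11 + 5*(-8)) = (351 + 13238) + sqrt(11 - 40) = 13589 + sqrt(-29) = 13589 + I*sqrt(29)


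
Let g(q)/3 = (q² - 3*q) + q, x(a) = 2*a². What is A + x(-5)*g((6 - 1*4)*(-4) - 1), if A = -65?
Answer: 14785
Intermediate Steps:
g(q) = -6*q + 3*q² (g(q) = 3*((q² - 3*q) + q) = 3*(q² - 2*q) = -6*q + 3*q²)
A + x(-5)*g((6 - 1*4)*(-4) - 1) = -65 + (2*(-5)²)*(3*((6 - 1*4)*(-4) - 1)*(-2 + ((6 - 1*4)*(-4) - 1))) = -65 + (2*25)*(3*((6 - 4)*(-4) - 1)*(-2 + ((6 - 4)*(-4) - 1))) = -65 + 50*(3*(2*(-4) - 1)*(-2 + (2*(-4) - 1))) = -65 + 50*(3*(-8 - 1)*(-2 + (-8 - 1))) = -65 + 50*(3*(-9)*(-2 - 9)) = -65 + 50*(3*(-9)*(-11)) = -65 + 50*297 = -65 + 14850 = 14785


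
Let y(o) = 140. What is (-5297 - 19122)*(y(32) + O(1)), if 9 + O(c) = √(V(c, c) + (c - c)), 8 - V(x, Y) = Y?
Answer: -3198889 - 24419*√7 ≈ -3.2635e+6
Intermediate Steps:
V(x, Y) = 8 - Y
O(c) = -9 + √(8 - c) (O(c) = -9 + √((8 - c) + (c - c)) = -9 + √((8 - c) + 0) = -9 + √(8 - c))
(-5297 - 19122)*(y(32) + O(1)) = (-5297 - 19122)*(140 + (-9 + √(8 - 1*1))) = -24419*(140 + (-9 + √(8 - 1))) = -24419*(140 + (-9 + √7)) = -24419*(131 + √7) = -3198889 - 24419*√7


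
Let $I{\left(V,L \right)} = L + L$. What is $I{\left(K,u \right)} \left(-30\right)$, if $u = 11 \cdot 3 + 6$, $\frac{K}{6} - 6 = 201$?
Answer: $-2340$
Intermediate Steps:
$K = 1242$ ($K = 36 + 6 \cdot 201 = 36 + 1206 = 1242$)
$u = 39$ ($u = 33 + 6 = 39$)
$I{\left(V,L \right)} = 2 L$
$I{\left(K,u \right)} \left(-30\right) = 2 \cdot 39 \left(-30\right) = 78 \left(-30\right) = -2340$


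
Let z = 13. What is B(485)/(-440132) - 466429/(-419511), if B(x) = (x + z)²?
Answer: 25312480646/46160053863 ≈ 0.54836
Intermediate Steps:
B(x) = (13 + x)² (B(x) = (x + 13)² = (13 + x)²)
B(485)/(-440132) - 466429/(-419511) = (13 + 485)²/(-440132) - 466429/(-419511) = 498²*(-1/440132) - 466429*(-1/419511) = 248004*(-1/440132) + 466429/419511 = -62001/110033 + 466429/419511 = 25312480646/46160053863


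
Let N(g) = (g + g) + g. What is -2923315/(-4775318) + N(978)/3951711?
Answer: 1285122980553/2096741852122 ≈ 0.61291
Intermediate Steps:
N(g) = 3*g (N(g) = 2*g + g = 3*g)
-2923315/(-4775318) + N(978)/3951711 = -2923315/(-4775318) + (3*978)/3951711 = -2923315*(-1/4775318) + 2934*(1/3951711) = 2923315/4775318 + 326/439079 = 1285122980553/2096741852122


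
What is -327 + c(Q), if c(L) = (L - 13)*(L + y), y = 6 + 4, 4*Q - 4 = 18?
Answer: -1773/4 ≈ -443.25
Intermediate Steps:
Q = 11/2 (Q = 1 + (¼)*18 = 1 + 9/2 = 11/2 ≈ 5.5000)
y = 10
c(L) = (-13 + L)*(10 + L) (c(L) = (L - 13)*(L + 10) = (-13 + L)*(10 + L))
-327 + c(Q) = -327 + (-130 + (11/2)² - 3*11/2) = -327 + (-130 + 121/4 - 33/2) = -327 - 465/4 = -1773/4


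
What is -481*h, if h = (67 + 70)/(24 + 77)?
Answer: -65897/101 ≈ -652.45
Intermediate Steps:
h = 137/101 ≈ 1.3564
-481*h = -481*137/101 = -65897/101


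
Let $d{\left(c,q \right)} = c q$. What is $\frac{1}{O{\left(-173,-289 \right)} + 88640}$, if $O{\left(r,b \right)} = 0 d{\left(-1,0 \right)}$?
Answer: $\frac{1}{88640} \approx 1.1282 \cdot 10^{-5}$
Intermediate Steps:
$O{\left(r,b \right)} = 0$ ($O{\left(r,b \right)} = 0 \left(\left(-1\right) 0\right) = 0 \cdot 0 = 0$)
$\frac{1}{O{\left(-173,-289 \right)} + 88640} = \frac{1}{0 + 88640} = \frac{1}{88640}$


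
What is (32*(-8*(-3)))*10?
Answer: 7680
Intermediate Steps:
(32*(-8*(-3)))*10 = (32*24)*10 = 768*10 = 7680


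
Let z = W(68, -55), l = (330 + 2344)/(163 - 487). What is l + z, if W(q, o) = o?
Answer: -10247/162 ≈ -63.253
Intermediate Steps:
l = -1337/162 (l = 2674/(-324) = 2674*(-1/324) = -1337/162 ≈ -8.2531)
z = -55
l + z = -1337/162 - 55 = -10247/162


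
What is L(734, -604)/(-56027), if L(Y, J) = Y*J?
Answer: 443336/56027 ≈ 7.9129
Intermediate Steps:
L(Y, J) = J*Y
L(734, -604)/(-56027) = -604*734/(-56027) = -443336*(-1/56027) = 443336/56027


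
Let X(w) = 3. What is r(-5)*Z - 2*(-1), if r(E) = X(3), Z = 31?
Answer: 95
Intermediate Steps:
r(E) = 3
r(-5)*Z - 2*(-1) = 3*31 - 2*(-1) = 93 + 2 = 95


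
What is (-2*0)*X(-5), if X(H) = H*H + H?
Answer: 0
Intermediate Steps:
X(H) = H + H² (X(H) = H² + H = H + H²)
(-2*0)*X(-5) = (-2*0)*(-5*(1 - 5)) = 0*(-5*(-4)) = 0*20 = 0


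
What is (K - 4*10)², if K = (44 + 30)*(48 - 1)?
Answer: 11819844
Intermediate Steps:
K = 3478 (K = 74*47 = 3478)
(K - 4*10)² = (3478 - 4*10)² = (3478 - 40)² = 3438² = 11819844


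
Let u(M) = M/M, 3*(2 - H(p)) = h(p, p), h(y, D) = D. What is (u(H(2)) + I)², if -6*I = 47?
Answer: 1681/36 ≈ 46.694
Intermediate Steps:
H(p) = 2 - p/3
u(M) = 1
I = -47/6 (I = -⅙*47 = -47/6 ≈ -7.8333)
(u(H(2)) + I)² = (1 - 47/6)² = (-41/6)² = 1681/36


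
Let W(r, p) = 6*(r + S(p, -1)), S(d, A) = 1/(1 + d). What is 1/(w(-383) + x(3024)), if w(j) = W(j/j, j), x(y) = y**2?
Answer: 191/1746615159 ≈ 1.0935e-7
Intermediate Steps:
W(r, p) = 6*r + 6/(1 + p) (W(r, p) = 6*(r + 1/(1 + p)) = 6*r + 6/(1 + p))
w(j) = 6*(2 + j)/(1 + j) (w(j) = 6*(1 + (j/j)*(1 + j))/(1 + j) = 6*(1 + 1*(1 + j))/(1 + j) = 6*(1 + (1 + j))/(1 + j) = 6*(2 + j)/(1 + j))
1/(w(-383) + x(3024)) = 1/(6*(2 - 383)/(1 - 383) + 3024**2) = 1/(6*(-381)/(-382) + 9144576) = 1/(6*(-1/382)*(-381) + 9144576) = 1/(1143/191 + 9144576) = 1/(1746615159/191) = 191/1746615159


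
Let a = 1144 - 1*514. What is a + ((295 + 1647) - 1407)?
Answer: 1165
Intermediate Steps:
a = 630 (a = 1144 - 514 = 630)
a + ((295 + 1647) - 1407) = 630 + ((295 + 1647) - 1407) = 630 + (1942 - 1407) = 630 + 535 = 1165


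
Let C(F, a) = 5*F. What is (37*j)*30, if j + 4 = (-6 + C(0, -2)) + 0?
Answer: -11100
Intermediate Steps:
j = -10 (j = -4 + ((-6 + 5*0) + 0) = -4 + ((-6 + 0) + 0) = -4 + (-6 + 0) = -4 - 6 = -10)
(37*j)*30 = (37*(-10))*30 = -370*30 = -11100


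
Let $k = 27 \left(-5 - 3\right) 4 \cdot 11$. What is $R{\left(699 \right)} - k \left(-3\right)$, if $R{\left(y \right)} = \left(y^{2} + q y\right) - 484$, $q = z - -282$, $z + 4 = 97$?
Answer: $721730$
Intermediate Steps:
$z = 93$ ($z = -4 + 97 = 93$)
$k = -9504$ ($k = 27 \left(\left(-8\right) 4\right) 11 = 27 \left(-32\right) 11 = \left(-864\right) 11 = -9504$)
$q = 375$ ($q = 93 - -282 = 93 + 282 = 375$)
$R{\left(y \right)} = -484 + y^{2} + 375 y$ ($R{\left(y \right)} = \left(y^{2} + 375 y\right) - 484 = -484 + y^{2} + 375 y$)
$R{\left(699 \right)} - k \left(-3\right) = \left(-484 + 699^{2} + 375 \cdot 699\right) - \left(-9504\right) \left(-3\right) = \left(-484 + 488601 + 262125\right) - 28512 = 750242 - 28512 = 721730$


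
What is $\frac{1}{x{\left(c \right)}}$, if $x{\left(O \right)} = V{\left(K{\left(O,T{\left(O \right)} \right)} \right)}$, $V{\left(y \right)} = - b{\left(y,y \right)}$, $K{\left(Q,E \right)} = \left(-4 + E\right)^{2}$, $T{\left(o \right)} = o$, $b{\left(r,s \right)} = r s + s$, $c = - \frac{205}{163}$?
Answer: $- \frac{705911761}{558928909082} \approx -0.001263$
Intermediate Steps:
$c = - \frac{205}{163}$ ($c = \left(-205\right) \frac{1}{163} = - \frac{205}{163} \approx -1.2577$)
$b{\left(r,s \right)} = s + r s$
$V{\left(y \right)} = - y \left(1 + y\right)$
$x{\left(O \right)} = - \left(-4 + O\right)^{2} \left(1 + \left(-4 + O\right)^{2}\right)$
$\frac{1}{x{\left(c \right)}} = \frac{1}{- \left(-4 - \frac{205}{163}\right)^{2} - \left(-4 - \frac{205}{163}\right)^{4}} = \frac{1}{- \left(- \frac{857}{163}\right)^{2} - \left(- \frac{857}{163}\right)^{4}} = \frac{1}{\left(-1\right) \frac{734449}{26569} - \frac{539415333601}{705911761}} = \frac{1}{- \frac{734449}{26569} - \frac{539415333601}{705911761}} = \frac{1}{- \frac{558928909082}{705911761}} = - \frac{705911761}{558928909082}$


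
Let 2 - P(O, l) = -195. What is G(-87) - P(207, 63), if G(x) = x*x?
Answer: 7372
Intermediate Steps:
G(x) = x**2
P(O, l) = 197 (P(O, l) = 2 - 1*(-195) = 2 + 195 = 197)
G(-87) - P(207, 63) = (-87)**2 - 1*197 = 7569 - 197 = 7372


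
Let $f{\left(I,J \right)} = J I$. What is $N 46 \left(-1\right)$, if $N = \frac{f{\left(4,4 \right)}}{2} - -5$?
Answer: $-598$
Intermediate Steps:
$f{\left(I,J \right)} = I J$
$N = 13$ ($N = \frac{4 \cdot 4}{2} - -5 = 16 \cdot \frac{1}{2} + 5 = 8 + 5 = 13$)
$N 46 \left(-1\right) = 13 \cdot 46 \left(-1\right) = 598 \left(-1\right) = -598$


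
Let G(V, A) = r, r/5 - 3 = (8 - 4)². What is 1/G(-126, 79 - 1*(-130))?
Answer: 1/95 ≈ 0.010526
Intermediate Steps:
r = 95 (r = 15 + 5*(8 - 4)² = 15 + 5*4² = 15 + 5*16 = 15 + 80 = 95)
G(V, A) = 95
1/G(-126, 79 - 1*(-130)) = 1/95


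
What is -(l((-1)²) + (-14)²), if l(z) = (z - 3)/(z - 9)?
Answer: -785/4 ≈ -196.25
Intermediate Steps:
l(z) = (-3 + z)/(-9 + z)
-(l((-1)²) + (-14)²) = -((-3 + (-1)²)/(-9 + (-1)²) + (-14)²) = -((-3 + 1)/(-9 + 1) + 196) = -(-2/(-8) + 196) = -(-⅛*(-2) + 196) = -(¼ + 196) = -1*785/4 = -785/4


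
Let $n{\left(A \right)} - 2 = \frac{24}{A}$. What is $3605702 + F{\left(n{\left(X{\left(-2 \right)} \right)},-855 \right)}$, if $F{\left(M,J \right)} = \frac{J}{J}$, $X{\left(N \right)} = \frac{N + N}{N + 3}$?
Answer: $3605703$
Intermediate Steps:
$X{\left(N \right)} = \frac{2 N}{3 + N}$
$n{\left(A \right)} = 2 + \frac{24}{A}$
$F{\left(M,J \right)} = 1$
$3605702 + F{\left(n{\left(X{\left(-2 \right)} \right)},-855 \right)} = 3605702 + 1 = 3605703$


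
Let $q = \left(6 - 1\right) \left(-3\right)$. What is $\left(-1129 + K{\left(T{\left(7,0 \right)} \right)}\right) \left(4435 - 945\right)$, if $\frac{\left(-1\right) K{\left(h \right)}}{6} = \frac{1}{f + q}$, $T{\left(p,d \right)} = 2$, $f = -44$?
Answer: $- \frac{232451450}{59} \approx -3.9399 \cdot 10^{6}$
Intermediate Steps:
$q = -15$ ($q = 5 \left(-3\right) = -15$)
$K{\left(h \right)} = \frac{6}{59}$ ($K{\left(h \right)} = - \frac{6}{-44 - 15} = - \frac{6}{-59} = \left(-6\right) \left(- \frac{1}{59}\right) = \frac{6}{59}$)
$\left(-1129 + K{\left(T{\left(7,0 \right)} \right)}\right) \left(4435 - 945\right) = \left(-1129 + \frac{6}{59}\right) \left(4435 - 945\right) = \left(- \frac{66605}{59}\right) 3490 = - \frac{232451450}{59}$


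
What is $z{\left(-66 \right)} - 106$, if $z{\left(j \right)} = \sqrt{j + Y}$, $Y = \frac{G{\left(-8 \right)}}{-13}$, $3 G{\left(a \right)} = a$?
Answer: $-106 + \frac{i \sqrt{100074}}{39} \approx -106.0 + 8.1114 i$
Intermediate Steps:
$G{\left(a \right)} = \frac{a}{3}$
$Y = \frac{8}{39}$ ($Y = \frac{\frac{1}{3} \left(-8\right)}{-13} = \left(- \frac{8}{3}\right) \left(- \frac{1}{13}\right) = \frac{8}{39} \approx 0.20513$)
$z{\left(j \right)} = \sqrt{\frac{8}{39} + j}$ ($z{\left(j \right)} = \sqrt{j + \frac{8}{39}} = \sqrt{\frac{8}{39} + j}$)
$z{\left(-66 \right)} - 106 = \frac{\sqrt{312 + 1521 \left(-66\right)}}{39} - 106 = \frac{\sqrt{312 - 100386}}{39} - 106 = \frac{\sqrt{-100074}}{39} - 106 = \frac{i \sqrt{100074}}{39} - 106 = -106 + \frac{i \sqrt{100074}}{39}$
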